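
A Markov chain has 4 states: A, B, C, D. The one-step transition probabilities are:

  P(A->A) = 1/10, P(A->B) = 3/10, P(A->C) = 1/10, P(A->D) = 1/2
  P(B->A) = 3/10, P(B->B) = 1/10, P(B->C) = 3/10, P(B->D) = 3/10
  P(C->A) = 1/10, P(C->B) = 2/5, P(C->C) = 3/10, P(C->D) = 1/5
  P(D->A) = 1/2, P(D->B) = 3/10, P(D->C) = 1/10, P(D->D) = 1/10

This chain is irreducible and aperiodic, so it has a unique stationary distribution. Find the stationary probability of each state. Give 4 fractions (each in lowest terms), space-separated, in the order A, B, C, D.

Answer: 87/329 25/94 9/47 183/658

Derivation:
The stationary distribution satisfies pi = pi * P, i.e.:
  pi_A = 1/10*pi_A + 3/10*pi_B + 1/10*pi_C + 1/2*pi_D
  pi_B = 3/10*pi_A + 1/10*pi_B + 2/5*pi_C + 3/10*pi_D
  pi_C = 1/10*pi_A + 3/10*pi_B + 3/10*pi_C + 1/10*pi_D
  pi_D = 1/2*pi_A + 3/10*pi_B + 1/5*pi_C + 1/10*pi_D
with normalization: pi_A + pi_B + pi_C + pi_D = 1.

Using the first 3 balance equations plus normalization, the linear system A*pi = b is:
  [-9/10, 3/10, 1/10, 1/2] . pi = 0
  [3/10, -9/10, 2/5, 3/10] . pi = 0
  [1/10, 3/10, -7/10, 1/10] . pi = 0
  [1, 1, 1, 1] . pi = 1

Solving yields:
  pi_A = 87/329
  pi_B = 25/94
  pi_C = 9/47
  pi_D = 183/658

Verification (pi * P):
  87/329*1/10 + 25/94*3/10 + 9/47*1/10 + 183/658*1/2 = 87/329 = pi_A  (ok)
  87/329*3/10 + 25/94*1/10 + 9/47*2/5 + 183/658*3/10 = 25/94 = pi_B  (ok)
  87/329*1/10 + 25/94*3/10 + 9/47*3/10 + 183/658*1/10 = 9/47 = pi_C  (ok)
  87/329*1/2 + 25/94*3/10 + 9/47*1/5 + 183/658*1/10 = 183/658 = pi_D  (ok)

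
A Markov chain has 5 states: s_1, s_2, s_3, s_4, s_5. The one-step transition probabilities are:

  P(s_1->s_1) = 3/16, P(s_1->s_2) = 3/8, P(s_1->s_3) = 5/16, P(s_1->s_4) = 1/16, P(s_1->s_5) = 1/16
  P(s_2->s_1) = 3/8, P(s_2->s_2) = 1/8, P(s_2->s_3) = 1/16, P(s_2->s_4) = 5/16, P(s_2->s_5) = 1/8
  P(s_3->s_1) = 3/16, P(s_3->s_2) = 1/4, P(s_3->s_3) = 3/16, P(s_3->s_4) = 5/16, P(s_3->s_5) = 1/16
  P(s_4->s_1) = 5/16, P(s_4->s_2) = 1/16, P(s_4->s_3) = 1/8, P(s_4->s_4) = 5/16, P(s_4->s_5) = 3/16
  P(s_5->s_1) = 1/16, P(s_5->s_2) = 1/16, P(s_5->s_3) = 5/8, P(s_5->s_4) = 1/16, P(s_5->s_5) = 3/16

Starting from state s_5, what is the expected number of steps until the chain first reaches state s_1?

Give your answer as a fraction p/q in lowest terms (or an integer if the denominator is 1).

Answer: 2880/569

Derivation:
Let h_i = expected steps to first reach s_1 from state i.
Boundary: h_s_1 = 0.
First-step equations for the other states:
  h_s_2 = 1 + 3/8*h_s_1 + 1/8*h_s_2 + 1/16*h_s_3 + 5/16*h_s_4 + 1/8*h_s_5
  h_s_3 = 1 + 3/16*h_s_1 + 1/4*h_s_2 + 3/16*h_s_3 + 5/16*h_s_4 + 1/16*h_s_5
  h_s_4 = 1 + 5/16*h_s_1 + 1/16*h_s_2 + 1/8*h_s_3 + 5/16*h_s_4 + 3/16*h_s_5
  h_s_5 = 1 + 1/16*h_s_1 + 1/16*h_s_2 + 5/8*h_s_3 + 1/16*h_s_4 + 3/16*h_s_5

Substituting h_s_1 = 0 and rearranging gives the linear system (I - Q) h = 1:
  [7/8, -1/16, -5/16, -1/8] . (h_s_2, h_s_3, h_s_4, h_s_5) = 1
  [-1/4, 13/16, -5/16, -1/16] . (h_s_2, h_s_3, h_s_4, h_s_5) = 1
  [-1/16, -1/8, 11/16, -3/16] . (h_s_2, h_s_3, h_s_4, h_s_5) = 1
  [-1/16, -5/8, -1/16, 13/16] . (h_s_2, h_s_3, h_s_4, h_s_5) = 1

Solving yields:
  h_s_2 = 2032/569
  h_s_3 = 16848/3983
  h_s_4 = 15648/3983
  h_s_5 = 2880/569

Starting state is s_5, so the expected hitting time is h_s_5 = 2880/569.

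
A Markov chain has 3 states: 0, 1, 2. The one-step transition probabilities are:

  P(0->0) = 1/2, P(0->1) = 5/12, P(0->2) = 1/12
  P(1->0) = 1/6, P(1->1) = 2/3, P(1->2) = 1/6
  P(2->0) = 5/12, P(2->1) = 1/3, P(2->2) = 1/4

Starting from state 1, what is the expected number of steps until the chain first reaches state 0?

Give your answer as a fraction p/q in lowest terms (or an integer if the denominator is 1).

Answer: 33/7

Derivation:
Let h_i = expected steps to first reach 0 from state i.
Boundary: h_0 = 0.
First-step equations for the other states:
  h_1 = 1 + 1/6*h_0 + 2/3*h_1 + 1/6*h_2
  h_2 = 1 + 5/12*h_0 + 1/3*h_1 + 1/4*h_2

Substituting h_0 = 0 and rearranging gives the linear system (I - Q) h = 1:
  [1/3, -1/6] . (h_1, h_2) = 1
  [-1/3, 3/4] . (h_1, h_2) = 1

Solving yields:
  h_1 = 33/7
  h_2 = 24/7

Starting state is 1, so the expected hitting time is h_1 = 33/7.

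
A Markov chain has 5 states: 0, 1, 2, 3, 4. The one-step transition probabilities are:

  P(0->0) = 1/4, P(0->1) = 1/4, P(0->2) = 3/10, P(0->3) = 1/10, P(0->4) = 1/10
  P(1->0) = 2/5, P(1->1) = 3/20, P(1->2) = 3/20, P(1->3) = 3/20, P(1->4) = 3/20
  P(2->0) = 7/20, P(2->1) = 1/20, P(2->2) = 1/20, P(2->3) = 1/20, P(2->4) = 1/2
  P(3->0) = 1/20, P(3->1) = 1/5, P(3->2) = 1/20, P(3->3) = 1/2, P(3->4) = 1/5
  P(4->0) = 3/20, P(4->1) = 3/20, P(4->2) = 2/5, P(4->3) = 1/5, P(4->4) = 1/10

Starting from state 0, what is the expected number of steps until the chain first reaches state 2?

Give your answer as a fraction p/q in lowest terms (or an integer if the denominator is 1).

Answer: 52420/12097

Derivation:
Let h_i = expected steps to first reach 2 from state i.
Boundary: h_2 = 0.
First-step equations for the other states:
  h_0 = 1 + 1/4*h_0 + 1/4*h_1 + 3/10*h_2 + 1/10*h_3 + 1/10*h_4
  h_1 = 1 + 2/5*h_0 + 3/20*h_1 + 3/20*h_2 + 3/20*h_3 + 3/20*h_4
  h_3 = 1 + 1/20*h_0 + 1/5*h_1 + 1/20*h_2 + 1/2*h_3 + 1/5*h_4
  h_4 = 1 + 3/20*h_0 + 3/20*h_1 + 2/5*h_2 + 1/5*h_3 + 1/10*h_4

Substituting h_2 = 0 and rearranging gives the linear system (I - Q) h = 1:
  [3/4, -1/4, -1/10, -1/10] . (h_0, h_1, h_3, h_4) = 1
  [-2/5, 17/20, -3/20, -3/20] . (h_0, h_1, h_3, h_4) = 1
  [-1/20, -1/5, 1/2, -1/5] . (h_0, h_1, h_3, h_4) = 1
  [-3/20, -3/20, -1/5, 9/10] . (h_0, h_1, h_3, h_4) = 1

Solving yields:
  h_0 = 52420/12097
  h_1 = 60320/12097
  h_3 = 72940/12097
  h_4 = 48440/12097

Starting state is 0, so the expected hitting time is h_0 = 52420/12097.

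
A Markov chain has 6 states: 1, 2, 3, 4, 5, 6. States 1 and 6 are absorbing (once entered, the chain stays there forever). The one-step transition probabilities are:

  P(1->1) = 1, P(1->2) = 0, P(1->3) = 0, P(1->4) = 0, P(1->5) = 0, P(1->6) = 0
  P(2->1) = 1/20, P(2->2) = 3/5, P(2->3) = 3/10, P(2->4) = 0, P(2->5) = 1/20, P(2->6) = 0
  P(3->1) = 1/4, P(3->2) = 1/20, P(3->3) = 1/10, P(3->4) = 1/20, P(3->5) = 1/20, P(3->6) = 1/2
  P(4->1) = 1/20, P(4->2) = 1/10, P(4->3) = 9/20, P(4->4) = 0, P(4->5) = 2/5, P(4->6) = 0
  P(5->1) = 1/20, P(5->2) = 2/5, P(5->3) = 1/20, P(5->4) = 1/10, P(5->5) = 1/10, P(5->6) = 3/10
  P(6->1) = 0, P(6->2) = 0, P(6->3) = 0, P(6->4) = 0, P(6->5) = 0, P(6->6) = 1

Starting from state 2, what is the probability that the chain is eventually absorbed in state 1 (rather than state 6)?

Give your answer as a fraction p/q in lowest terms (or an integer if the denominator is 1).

Answer: 8585/20652

Derivation:
Let a_i = P(absorbed in 1 | start in state i).
Boundary conditions: a_1 = 1, a_6 = 0.
For each transient state i, a_i = sum_j P(i->j) * a_j:
  a_2 = 1/20*a_1 + 3/5*a_2 + 3/10*a_3 + 0*a_4 + 1/20*a_5 + 0*a_6
  a_3 = 1/4*a_1 + 1/20*a_2 + 1/10*a_3 + 1/20*a_4 + 1/20*a_5 + 1/2*a_6
  a_4 = 1/20*a_1 + 1/10*a_2 + 9/20*a_3 + 0*a_4 + 2/5*a_5 + 0*a_6
  a_5 = 1/20*a_1 + 2/5*a_2 + 1/20*a_3 + 1/10*a_4 + 1/10*a_5 + 3/10*a_6

Substituting a_1 = 1 and a_6 = 0, rearrange to (I - Q) a = r where r[i] = P(i -> 1):
  [2/5, -3/10, 0, -1/20] . (a_2, a_3, a_4, a_5) = 1/20
  [-1/20, 9/10, -1/20, -1/20] . (a_2, a_3, a_4, a_5) = 1/4
  [-1/10, -9/20, 1, -2/5] . (a_2, a_3, a_4, a_5) = 1/20
  [-2/5, -1/20, -1/10, 9/10] . (a_2, a_3, a_4, a_5) = 1/20

Solving yields:
  a_2 = 8585/20652
  a_3 = 3487/10326
  a_4 = 2501/6884
  a_5 = 1546/5163

Starting state is 2, so the absorption probability is a_2 = 8585/20652.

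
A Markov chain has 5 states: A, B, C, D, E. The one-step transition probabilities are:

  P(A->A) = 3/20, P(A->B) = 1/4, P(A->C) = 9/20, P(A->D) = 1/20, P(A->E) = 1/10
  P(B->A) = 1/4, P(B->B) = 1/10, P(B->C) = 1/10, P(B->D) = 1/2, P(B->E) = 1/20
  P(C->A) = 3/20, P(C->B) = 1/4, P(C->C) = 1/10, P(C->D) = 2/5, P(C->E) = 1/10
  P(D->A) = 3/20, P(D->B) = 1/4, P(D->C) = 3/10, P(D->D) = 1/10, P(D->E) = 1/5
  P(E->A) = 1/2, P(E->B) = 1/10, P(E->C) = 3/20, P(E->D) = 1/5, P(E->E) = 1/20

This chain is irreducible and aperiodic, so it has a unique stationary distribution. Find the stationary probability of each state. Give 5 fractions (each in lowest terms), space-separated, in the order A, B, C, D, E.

Answer: 26669/127845 8656/42615 6493/28410 4267/17046 13987/127845

Derivation:
The stationary distribution satisfies pi = pi * P, i.e.:
  pi_A = 3/20*pi_A + 1/4*pi_B + 3/20*pi_C + 3/20*pi_D + 1/2*pi_E
  pi_B = 1/4*pi_A + 1/10*pi_B + 1/4*pi_C + 1/4*pi_D + 1/10*pi_E
  pi_C = 9/20*pi_A + 1/10*pi_B + 1/10*pi_C + 3/10*pi_D + 3/20*pi_E
  pi_D = 1/20*pi_A + 1/2*pi_B + 2/5*pi_C + 1/10*pi_D + 1/5*pi_E
  pi_E = 1/10*pi_A + 1/20*pi_B + 1/10*pi_C + 1/5*pi_D + 1/20*pi_E
with normalization: pi_A + pi_B + pi_C + pi_D + pi_E = 1.

Using the first 4 balance equations plus normalization, the linear system A*pi = b is:
  [-17/20, 1/4, 3/20, 3/20, 1/2] . pi = 0
  [1/4, -9/10, 1/4, 1/4, 1/10] . pi = 0
  [9/20, 1/10, -9/10, 3/10, 3/20] . pi = 0
  [1/20, 1/2, 2/5, -9/10, 1/5] . pi = 0
  [1, 1, 1, 1, 1] . pi = 1

Solving yields:
  pi_A = 26669/127845
  pi_B = 8656/42615
  pi_C = 6493/28410
  pi_D = 4267/17046
  pi_E = 13987/127845

Verification (pi * P):
  26669/127845*3/20 + 8656/42615*1/4 + 6493/28410*3/20 + 4267/17046*3/20 + 13987/127845*1/2 = 26669/127845 = pi_A  (ok)
  26669/127845*1/4 + 8656/42615*1/10 + 6493/28410*1/4 + 4267/17046*1/4 + 13987/127845*1/10 = 8656/42615 = pi_B  (ok)
  26669/127845*9/20 + 8656/42615*1/10 + 6493/28410*1/10 + 4267/17046*3/10 + 13987/127845*3/20 = 6493/28410 = pi_C  (ok)
  26669/127845*1/20 + 8656/42615*1/2 + 6493/28410*2/5 + 4267/17046*1/10 + 13987/127845*1/5 = 4267/17046 = pi_D  (ok)
  26669/127845*1/10 + 8656/42615*1/20 + 6493/28410*1/10 + 4267/17046*1/5 + 13987/127845*1/20 = 13987/127845 = pi_E  (ok)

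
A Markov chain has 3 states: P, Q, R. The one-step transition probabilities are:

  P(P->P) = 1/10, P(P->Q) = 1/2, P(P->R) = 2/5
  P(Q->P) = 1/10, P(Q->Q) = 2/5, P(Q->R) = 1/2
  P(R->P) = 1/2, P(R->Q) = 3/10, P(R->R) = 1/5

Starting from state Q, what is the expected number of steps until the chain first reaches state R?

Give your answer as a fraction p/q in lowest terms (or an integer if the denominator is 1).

Let h_i = expected steps to first reach R from state i.
Boundary: h_R = 0.
First-step equations for the other states:
  h_P = 1 + 1/10*h_P + 1/2*h_Q + 2/5*h_R
  h_Q = 1 + 1/10*h_P + 2/5*h_Q + 1/2*h_R

Substituting h_R = 0 and rearranging gives the linear system (I - Q) h = 1:
  [9/10, -1/2] . (h_P, h_Q) = 1
  [-1/10, 3/5] . (h_P, h_Q) = 1

Solving yields:
  h_P = 110/49
  h_Q = 100/49

Starting state is Q, so the expected hitting time is h_Q = 100/49.

Answer: 100/49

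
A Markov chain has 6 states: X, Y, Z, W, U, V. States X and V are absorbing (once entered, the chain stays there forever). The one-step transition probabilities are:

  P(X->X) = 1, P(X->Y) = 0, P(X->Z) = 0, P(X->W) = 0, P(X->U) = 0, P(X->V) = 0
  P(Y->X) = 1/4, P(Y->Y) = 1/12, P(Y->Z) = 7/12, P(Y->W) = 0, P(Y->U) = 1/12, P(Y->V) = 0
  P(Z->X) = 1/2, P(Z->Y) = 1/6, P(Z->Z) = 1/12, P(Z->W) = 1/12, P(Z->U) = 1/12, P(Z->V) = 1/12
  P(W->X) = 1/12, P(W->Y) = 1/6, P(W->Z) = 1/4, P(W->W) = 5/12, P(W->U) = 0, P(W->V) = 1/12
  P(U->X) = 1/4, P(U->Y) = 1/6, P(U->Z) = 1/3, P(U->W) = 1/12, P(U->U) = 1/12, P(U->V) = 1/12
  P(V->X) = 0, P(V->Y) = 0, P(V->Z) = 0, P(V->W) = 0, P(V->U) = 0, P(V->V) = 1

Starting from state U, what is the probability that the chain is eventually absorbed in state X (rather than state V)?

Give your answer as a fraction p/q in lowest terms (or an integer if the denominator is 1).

Let a_i = P(absorbed in X | start in state i).
Boundary conditions: a_X = 1, a_V = 0.
For each transient state i, a_i = sum_j P(i->j) * a_j:
  a_Y = 1/4*a_X + 1/12*a_Y + 7/12*a_Z + 0*a_W + 1/12*a_U + 0*a_V
  a_Z = 1/2*a_X + 1/6*a_Y + 1/12*a_Z + 1/12*a_W + 1/12*a_U + 1/12*a_V
  a_W = 1/12*a_X + 1/6*a_Y + 1/4*a_Z + 5/12*a_W + 0*a_U + 1/12*a_V
  a_U = 1/4*a_X + 1/6*a_Y + 1/3*a_Z + 1/12*a_W + 1/12*a_U + 1/12*a_V

Substituting a_X = 1 and a_V = 0, rearrange to (I - Q) a = r where r[i] = P(i -> X):
  [11/12, -7/12, 0, -1/12] . (a_Y, a_Z, a_W, a_U) = 1/4
  [-1/6, 11/12, -1/12, -1/12] . (a_Y, a_Z, a_W, a_U) = 1/2
  [-1/6, -1/4, 7/12, 0] . (a_Y, a_Z, a_W, a_U) = 1/12
  [-1/6, -1/3, -1/12, 11/12] . (a_Y, a_Z, a_W, a_U) = 1/4

Solving yields:
  a_Y = 63/71
  a_Z = 181/213
  a_W = 54/71
  a_U = 173/213

Starting state is U, so the absorption probability is a_U = 173/213.

Answer: 173/213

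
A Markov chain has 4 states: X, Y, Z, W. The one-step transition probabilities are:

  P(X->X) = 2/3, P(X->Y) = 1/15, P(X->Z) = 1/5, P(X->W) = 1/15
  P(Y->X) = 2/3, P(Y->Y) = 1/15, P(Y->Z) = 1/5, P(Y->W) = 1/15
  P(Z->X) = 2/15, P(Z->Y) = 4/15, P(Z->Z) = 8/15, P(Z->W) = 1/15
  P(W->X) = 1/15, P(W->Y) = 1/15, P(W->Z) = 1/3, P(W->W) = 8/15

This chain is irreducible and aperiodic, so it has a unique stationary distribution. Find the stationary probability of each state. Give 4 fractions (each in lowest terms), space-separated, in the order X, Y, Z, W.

Answer: 251/600 79/600 13/40 1/8

Derivation:
The stationary distribution satisfies pi = pi * P, i.e.:
  pi_X = 2/3*pi_X + 2/3*pi_Y + 2/15*pi_Z + 1/15*pi_W
  pi_Y = 1/15*pi_X + 1/15*pi_Y + 4/15*pi_Z + 1/15*pi_W
  pi_Z = 1/5*pi_X + 1/5*pi_Y + 8/15*pi_Z + 1/3*pi_W
  pi_W = 1/15*pi_X + 1/15*pi_Y + 1/15*pi_Z + 8/15*pi_W
with normalization: pi_X + pi_Y + pi_Z + pi_W = 1.

Using the first 3 balance equations plus normalization, the linear system A*pi = b is:
  [-1/3, 2/3, 2/15, 1/15] . pi = 0
  [1/15, -14/15, 4/15, 1/15] . pi = 0
  [1/5, 1/5, -7/15, 1/3] . pi = 0
  [1, 1, 1, 1] . pi = 1

Solving yields:
  pi_X = 251/600
  pi_Y = 79/600
  pi_Z = 13/40
  pi_W = 1/8

Verification (pi * P):
  251/600*2/3 + 79/600*2/3 + 13/40*2/15 + 1/8*1/15 = 251/600 = pi_X  (ok)
  251/600*1/15 + 79/600*1/15 + 13/40*4/15 + 1/8*1/15 = 79/600 = pi_Y  (ok)
  251/600*1/5 + 79/600*1/5 + 13/40*8/15 + 1/8*1/3 = 13/40 = pi_Z  (ok)
  251/600*1/15 + 79/600*1/15 + 13/40*1/15 + 1/8*8/15 = 1/8 = pi_W  (ok)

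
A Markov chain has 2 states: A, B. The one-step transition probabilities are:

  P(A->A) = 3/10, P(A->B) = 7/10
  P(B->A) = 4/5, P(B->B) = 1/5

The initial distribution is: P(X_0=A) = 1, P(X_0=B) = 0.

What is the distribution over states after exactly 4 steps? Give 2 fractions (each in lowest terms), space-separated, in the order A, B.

Propagating the distribution step by step (d_{t+1} = d_t * P):
d_0 = (A=1, B=0)
  d_1[A] = 1*3/10 + 0*4/5 = 3/10
  d_1[B] = 1*7/10 + 0*1/5 = 7/10
d_1 = (A=3/10, B=7/10)
  d_2[A] = 3/10*3/10 + 7/10*4/5 = 13/20
  d_2[B] = 3/10*7/10 + 7/10*1/5 = 7/20
d_2 = (A=13/20, B=7/20)
  d_3[A] = 13/20*3/10 + 7/20*4/5 = 19/40
  d_3[B] = 13/20*7/10 + 7/20*1/5 = 21/40
d_3 = (A=19/40, B=21/40)
  d_4[A] = 19/40*3/10 + 21/40*4/5 = 9/16
  d_4[B] = 19/40*7/10 + 21/40*1/5 = 7/16
d_4 = (A=9/16, B=7/16)

Answer: 9/16 7/16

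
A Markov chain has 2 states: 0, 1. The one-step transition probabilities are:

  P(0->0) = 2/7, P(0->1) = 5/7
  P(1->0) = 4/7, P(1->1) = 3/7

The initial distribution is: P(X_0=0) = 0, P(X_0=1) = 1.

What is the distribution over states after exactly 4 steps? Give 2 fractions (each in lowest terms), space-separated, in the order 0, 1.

Answer: 1060/2401 1341/2401

Derivation:
Propagating the distribution step by step (d_{t+1} = d_t * P):
d_0 = (0=0, 1=1)
  d_1[0] = 0*2/7 + 1*4/7 = 4/7
  d_1[1] = 0*5/7 + 1*3/7 = 3/7
d_1 = (0=4/7, 1=3/7)
  d_2[0] = 4/7*2/7 + 3/7*4/7 = 20/49
  d_2[1] = 4/7*5/7 + 3/7*3/7 = 29/49
d_2 = (0=20/49, 1=29/49)
  d_3[0] = 20/49*2/7 + 29/49*4/7 = 156/343
  d_3[1] = 20/49*5/7 + 29/49*3/7 = 187/343
d_3 = (0=156/343, 1=187/343)
  d_4[0] = 156/343*2/7 + 187/343*4/7 = 1060/2401
  d_4[1] = 156/343*5/7 + 187/343*3/7 = 1341/2401
d_4 = (0=1060/2401, 1=1341/2401)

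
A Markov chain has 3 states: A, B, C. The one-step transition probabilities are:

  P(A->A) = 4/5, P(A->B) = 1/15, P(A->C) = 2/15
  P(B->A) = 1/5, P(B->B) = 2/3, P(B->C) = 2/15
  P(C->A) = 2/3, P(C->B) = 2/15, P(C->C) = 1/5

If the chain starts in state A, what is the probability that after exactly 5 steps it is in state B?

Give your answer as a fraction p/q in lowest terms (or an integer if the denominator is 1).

Answer: 132341/759375

Derivation:
Computing P^5 by repeated multiplication:
P^1 =
  A: [4/5, 1/15, 2/15]
  B: [1/5, 2/3, 2/15]
  C: [2/3, 2/15, 1/5]
P^2 =
  A: [167/225, 26/225, 32/225]
  B: [86/225, 107/225, 32/225]
  C: [52/75, 4/25, 11/75]
P^3 =
  A: [2402/3375, 491/3375, 482/3375]
  B: [1673/3375, 244/675, 482/3375]
  C: [154/225, 194/1125, 161/1125]
P^4 =
  A: [35117/50625, 8276/50625, 7232/50625]
  B: [28556/50625, 14837/50625, 7232/50625]
  C: [11432/16875, 3032/16875, 2411/16875]
P^5 =
  A: [518552/759375, 132341/759375, 108482/759375]
  B: [459503/759375, 38278/151875, 108482/759375]
  C: [34078/50625, 46574/253125, 36161/253125]

(P^5)[A -> B] = 132341/759375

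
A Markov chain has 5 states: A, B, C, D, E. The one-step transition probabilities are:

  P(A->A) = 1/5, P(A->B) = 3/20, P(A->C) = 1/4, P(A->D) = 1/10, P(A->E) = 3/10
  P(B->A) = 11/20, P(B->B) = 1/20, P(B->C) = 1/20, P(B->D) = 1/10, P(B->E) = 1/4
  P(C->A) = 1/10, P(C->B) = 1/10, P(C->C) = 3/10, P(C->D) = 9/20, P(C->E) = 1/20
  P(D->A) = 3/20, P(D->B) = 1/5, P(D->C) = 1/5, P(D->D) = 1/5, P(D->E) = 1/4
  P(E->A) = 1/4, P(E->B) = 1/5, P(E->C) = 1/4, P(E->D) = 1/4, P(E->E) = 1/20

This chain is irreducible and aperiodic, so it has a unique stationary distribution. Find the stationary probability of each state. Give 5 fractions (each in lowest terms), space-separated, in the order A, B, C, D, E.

The stationary distribution satisfies pi = pi * P, i.e.:
  pi_A = 1/5*pi_A + 11/20*pi_B + 1/10*pi_C + 3/20*pi_D + 1/4*pi_E
  pi_B = 3/20*pi_A + 1/20*pi_B + 1/10*pi_C + 1/5*pi_D + 1/5*pi_E
  pi_C = 1/4*pi_A + 1/20*pi_B + 3/10*pi_C + 1/5*pi_D + 1/4*pi_E
  pi_D = 1/10*pi_A + 1/10*pi_B + 9/20*pi_C + 1/5*pi_D + 1/4*pi_E
  pi_E = 3/10*pi_A + 1/4*pi_B + 1/20*pi_C + 1/4*pi_D + 1/20*pi_E
with normalization: pi_A + pi_B + pi_C + pi_D + pi_E = 1.

Using the first 4 balance equations plus normalization, the linear system A*pi = b is:
  [-4/5, 11/20, 1/10, 3/20, 1/4] . pi = 0
  [3/20, -19/20, 1/10, 1/5, 1/5] . pi = 0
  [1/4, 1/20, -7/10, 1/5, 1/4] . pi = 0
  [1/10, 1/10, 9/20, -4/5, 1/4] . pi = 0
  [1, 1, 1, 1, 1] . pi = 1

Solving yields:
  pi_A = 6199/27389
  pi_B = 27777/191723
  pi_C = 42314/191723
  pi_D = 43541/191723
  pi_E = 34698/191723

Verification (pi * P):
  6199/27389*1/5 + 27777/191723*11/20 + 42314/191723*1/10 + 43541/191723*3/20 + 34698/191723*1/4 = 6199/27389 = pi_A  (ok)
  6199/27389*3/20 + 27777/191723*1/20 + 42314/191723*1/10 + 43541/191723*1/5 + 34698/191723*1/5 = 27777/191723 = pi_B  (ok)
  6199/27389*1/4 + 27777/191723*1/20 + 42314/191723*3/10 + 43541/191723*1/5 + 34698/191723*1/4 = 42314/191723 = pi_C  (ok)
  6199/27389*1/10 + 27777/191723*1/10 + 42314/191723*9/20 + 43541/191723*1/5 + 34698/191723*1/4 = 43541/191723 = pi_D  (ok)
  6199/27389*3/10 + 27777/191723*1/4 + 42314/191723*1/20 + 43541/191723*1/4 + 34698/191723*1/20 = 34698/191723 = pi_E  (ok)

Answer: 6199/27389 27777/191723 42314/191723 43541/191723 34698/191723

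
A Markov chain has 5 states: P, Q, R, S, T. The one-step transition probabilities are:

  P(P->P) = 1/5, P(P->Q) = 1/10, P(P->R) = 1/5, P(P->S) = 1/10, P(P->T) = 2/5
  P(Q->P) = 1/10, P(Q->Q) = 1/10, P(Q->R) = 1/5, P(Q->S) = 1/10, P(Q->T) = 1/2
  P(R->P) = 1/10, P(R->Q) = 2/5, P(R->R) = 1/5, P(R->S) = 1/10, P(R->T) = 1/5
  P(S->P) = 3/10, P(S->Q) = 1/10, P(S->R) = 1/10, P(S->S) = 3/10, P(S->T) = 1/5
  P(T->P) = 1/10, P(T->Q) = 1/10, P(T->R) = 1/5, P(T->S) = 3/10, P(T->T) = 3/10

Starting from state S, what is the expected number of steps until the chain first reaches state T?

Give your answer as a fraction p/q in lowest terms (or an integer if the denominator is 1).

Let h_i = expected steps to first reach T from state i.
Boundary: h_T = 0.
First-step equations for the other states:
  h_P = 1 + 1/5*h_P + 1/10*h_Q + 1/5*h_R + 1/10*h_S + 2/5*h_T
  h_Q = 1 + 1/10*h_P + 1/10*h_Q + 1/5*h_R + 1/10*h_S + 1/2*h_T
  h_R = 1 + 1/10*h_P + 2/5*h_Q + 1/5*h_R + 1/10*h_S + 1/5*h_T
  h_S = 1 + 3/10*h_P + 1/10*h_Q + 1/10*h_R + 3/10*h_S + 1/5*h_T

Substituting h_T = 0 and rearranging gives the linear system (I - Q) h = 1:
  [4/5, -1/10, -1/5, -1/10] . (h_P, h_Q, h_R, h_S) = 1
  [-1/10, 9/10, -1/5, -1/10] . (h_P, h_Q, h_R, h_S) = 1
  [-1/10, -2/5, 4/5, -1/10] . (h_P, h_Q, h_R, h_S) = 1
  [-3/10, -1/10, -1/10, 7/10] . (h_P, h_Q, h_R, h_S) = 1

Solving yields:
  h_P = 320/113
  h_Q = 288/113
  h_R = 1872/565
  h_S = 1966/565

Starting state is S, so the expected hitting time is h_S = 1966/565.

Answer: 1966/565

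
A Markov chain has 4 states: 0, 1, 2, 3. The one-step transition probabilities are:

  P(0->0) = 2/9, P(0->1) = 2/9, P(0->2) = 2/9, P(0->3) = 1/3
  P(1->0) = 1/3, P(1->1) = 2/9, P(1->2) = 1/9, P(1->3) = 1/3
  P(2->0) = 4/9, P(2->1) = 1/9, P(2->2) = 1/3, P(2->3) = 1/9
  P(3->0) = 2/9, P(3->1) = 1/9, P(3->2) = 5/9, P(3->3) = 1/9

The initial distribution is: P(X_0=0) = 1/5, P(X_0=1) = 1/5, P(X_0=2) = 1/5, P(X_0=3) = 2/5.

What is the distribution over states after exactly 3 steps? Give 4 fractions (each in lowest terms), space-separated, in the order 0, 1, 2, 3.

Propagating the distribution step by step (d_{t+1} = d_t * P):
d_0 = (0=1/5, 1=1/5, 2=1/5, 3=2/5)
  d_1[0] = 1/5*2/9 + 1/5*1/3 + 1/5*4/9 + 2/5*2/9 = 13/45
  d_1[1] = 1/5*2/9 + 1/5*2/9 + 1/5*1/9 + 2/5*1/9 = 7/45
  d_1[2] = 1/5*2/9 + 1/5*1/9 + 1/5*1/3 + 2/5*5/9 = 16/45
  d_1[3] = 1/5*1/3 + 1/5*1/3 + 1/5*1/9 + 2/5*1/9 = 1/5
d_1 = (0=13/45, 1=7/45, 2=16/45, 3=1/5)
  d_2[0] = 13/45*2/9 + 7/45*1/3 + 16/45*4/9 + 1/5*2/9 = 43/135
  d_2[1] = 13/45*2/9 + 7/45*2/9 + 16/45*1/9 + 1/5*1/9 = 13/81
  d_2[2] = 13/45*2/9 + 7/45*1/9 + 16/45*1/3 + 1/5*5/9 = 14/45
  d_2[3] = 13/45*1/3 + 7/45*1/3 + 16/45*1/9 + 1/5*1/9 = 17/81
d_2 = (0=43/135, 1=13/81, 2=14/45, 3=17/81)
  d_3[0] = 43/135*2/9 + 13/81*1/3 + 14/45*4/9 + 17/81*2/9 = 1127/3645
  d_3[1] = 43/135*2/9 + 13/81*2/9 + 14/45*1/9 + 17/81*1/9 = 599/3645
  d_3[2] = 43/135*2/9 + 13/81*1/9 + 14/45*1/3 + 17/81*5/9 = 1126/3645
  d_3[3] = 43/135*1/3 + 13/81*1/3 + 14/45*1/9 + 17/81*1/9 = 793/3645
d_3 = (0=1127/3645, 1=599/3645, 2=1126/3645, 3=793/3645)

Answer: 1127/3645 599/3645 1126/3645 793/3645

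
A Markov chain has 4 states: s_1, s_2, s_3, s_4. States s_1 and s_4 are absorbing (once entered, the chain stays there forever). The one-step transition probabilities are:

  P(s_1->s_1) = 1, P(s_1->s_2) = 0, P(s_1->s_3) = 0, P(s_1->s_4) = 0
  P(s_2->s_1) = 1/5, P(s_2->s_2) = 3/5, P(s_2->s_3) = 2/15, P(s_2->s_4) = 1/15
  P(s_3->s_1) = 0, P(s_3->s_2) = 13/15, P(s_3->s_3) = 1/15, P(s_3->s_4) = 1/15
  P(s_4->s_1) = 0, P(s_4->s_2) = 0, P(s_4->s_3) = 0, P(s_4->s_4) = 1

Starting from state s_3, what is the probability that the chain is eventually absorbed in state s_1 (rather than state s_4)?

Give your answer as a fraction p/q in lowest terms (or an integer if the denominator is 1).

Let a_i = P(absorbed in s_1 | start in state i).
Boundary conditions: a_s_1 = 1, a_s_4 = 0.
For each transient state i, a_i = sum_j P(i->j) * a_j:
  a_s_2 = 1/5*a_s_1 + 3/5*a_s_2 + 2/15*a_s_3 + 1/15*a_s_4
  a_s_3 = 0*a_s_1 + 13/15*a_s_2 + 1/15*a_s_3 + 1/15*a_s_4

Substituting a_s_1 = 1 and a_s_4 = 0, rearrange to (I - Q) a = r where r[i] = P(i -> s_1):
  [2/5, -2/15] . (a_s_2, a_s_3) = 1/5
  [-13/15, 14/15] . (a_s_2, a_s_3) = 0

Solving yields:
  a_s_2 = 21/29
  a_s_3 = 39/58

Starting state is s_3, so the absorption probability is a_s_3 = 39/58.

Answer: 39/58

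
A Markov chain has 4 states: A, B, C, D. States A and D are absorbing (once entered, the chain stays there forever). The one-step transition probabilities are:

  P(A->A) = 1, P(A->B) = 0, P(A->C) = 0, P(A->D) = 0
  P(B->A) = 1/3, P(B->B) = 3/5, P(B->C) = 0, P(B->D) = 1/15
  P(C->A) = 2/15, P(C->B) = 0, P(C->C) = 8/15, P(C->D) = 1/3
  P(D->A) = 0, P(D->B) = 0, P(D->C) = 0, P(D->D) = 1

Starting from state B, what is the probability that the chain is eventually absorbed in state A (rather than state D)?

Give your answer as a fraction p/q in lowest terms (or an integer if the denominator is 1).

Answer: 5/6

Derivation:
Let a_i = P(absorbed in A | start in state i).
Boundary conditions: a_A = 1, a_D = 0.
For each transient state i, a_i = sum_j P(i->j) * a_j:
  a_B = 1/3*a_A + 3/5*a_B + 0*a_C + 1/15*a_D
  a_C = 2/15*a_A + 0*a_B + 8/15*a_C + 1/3*a_D

Substituting a_A = 1 and a_D = 0, rearrange to (I - Q) a = r where r[i] = P(i -> A):
  [2/5, 0] . (a_B, a_C) = 1/3
  [0, 7/15] . (a_B, a_C) = 2/15

Solving yields:
  a_B = 5/6
  a_C = 2/7

Starting state is B, so the absorption probability is a_B = 5/6.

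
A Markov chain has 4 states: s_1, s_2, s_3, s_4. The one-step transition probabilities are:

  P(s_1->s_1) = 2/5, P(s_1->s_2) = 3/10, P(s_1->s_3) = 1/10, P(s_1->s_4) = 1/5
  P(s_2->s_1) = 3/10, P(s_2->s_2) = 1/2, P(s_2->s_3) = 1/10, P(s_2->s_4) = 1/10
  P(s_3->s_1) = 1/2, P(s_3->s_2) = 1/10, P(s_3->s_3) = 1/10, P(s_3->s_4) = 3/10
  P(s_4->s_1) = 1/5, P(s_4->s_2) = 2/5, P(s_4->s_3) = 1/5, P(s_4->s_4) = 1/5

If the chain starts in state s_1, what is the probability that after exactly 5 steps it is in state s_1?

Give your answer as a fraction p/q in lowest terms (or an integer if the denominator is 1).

Answer: 17/50

Derivation:
Computing P^5 by repeated multiplication:
P^1 =
  s_1: [2/5, 3/10, 1/10, 1/5]
  s_2: [3/10, 1/2, 1/10, 1/10]
  s_3: [1/2, 1/10, 1/10, 3/10]
  s_4: [1/5, 2/5, 1/5, 1/5]
P^2 =
  s_1: [17/50, 9/25, 3/25, 9/50]
  s_2: [17/50, 39/100, 11/100, 4/25]
  s_3: [17/50, 33/100, 13/100, 1/5]
  s_4: [17/50, 9/25, 3/25, 9/50]
P^3 =
  s_1: [17/50, 183/500, 59/500, 22/125]
  s_2: [17/50, 93/250, 29/250, 43/250]
  s_3: [17/50, 9/25, 3/25, 9/50]
  s_4: [17/50, 183/500, 59/500, 22/125]
P^4 =
  s_1: [17/50, 459/1250, 147/1250, 219/1250]
  s_2: [17/50, 921/2500, 293/2500, 109/625]
  s_3: [17/50, 183/500, 59/500, 22/125]
  s_4: [17/50, 459/1250, 147/1250, 219/1250]
P^5 =
  s_1: [17/50, 4593/12500, 1469/12500, 547/3125]
  s_2: [17/50, 1149/3125, 367/3125, 1093/6250]
  s_3: [17/50, 459/1250, 147/1250, 219/1250]
  s_4: [17/50, 4593/12500, 1469/12500, 547/3125]

(P^5)[s_1 -> s_1] = 17/50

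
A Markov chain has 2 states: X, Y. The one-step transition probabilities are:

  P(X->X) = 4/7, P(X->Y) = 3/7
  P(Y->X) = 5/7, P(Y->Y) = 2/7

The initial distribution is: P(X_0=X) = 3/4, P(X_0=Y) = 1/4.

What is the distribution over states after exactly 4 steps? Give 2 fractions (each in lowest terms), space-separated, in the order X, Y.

Answer: 6003/9604 3601/9604

Derivation:
Propagating the distribution step by step (d_{t+1} = d_t * P):
d_0 = (X=3/4, Y=1/4)
  d_1[X] = 3/4*4/7 + 1/4*5/7 = 17/28
  d_1[Y] = 3/4*3/7 + 1/4*2/7 = 11/28
d_1 = (X=17/28, Y=11/28)
  d_2[X] = 17/28*4/7 + 11/28*5/7 = 123/196
  d_2[Y] = 17/28*3/7 + 11/28*2/7 = 73/196
d_2 = (X=123/196, Y=73/196)
  d_3[X] = 123/196*4/7 + 73/196*5/7 = 857/1372
  d_3[Y] = 123/196*3/7 + 73/196*2/7 = 515/1372
d_3 = (X=857/1372, Y=515/1372)
  d_4[X] = 857/1372*4/7 + 515/1372*5/7 = 6003/9604
  d_4[Y] = 857/1372*3/7 + 515/1372*2/7 = 3601/9604
d_4 = (X=6003/9604, Y=3601/9604)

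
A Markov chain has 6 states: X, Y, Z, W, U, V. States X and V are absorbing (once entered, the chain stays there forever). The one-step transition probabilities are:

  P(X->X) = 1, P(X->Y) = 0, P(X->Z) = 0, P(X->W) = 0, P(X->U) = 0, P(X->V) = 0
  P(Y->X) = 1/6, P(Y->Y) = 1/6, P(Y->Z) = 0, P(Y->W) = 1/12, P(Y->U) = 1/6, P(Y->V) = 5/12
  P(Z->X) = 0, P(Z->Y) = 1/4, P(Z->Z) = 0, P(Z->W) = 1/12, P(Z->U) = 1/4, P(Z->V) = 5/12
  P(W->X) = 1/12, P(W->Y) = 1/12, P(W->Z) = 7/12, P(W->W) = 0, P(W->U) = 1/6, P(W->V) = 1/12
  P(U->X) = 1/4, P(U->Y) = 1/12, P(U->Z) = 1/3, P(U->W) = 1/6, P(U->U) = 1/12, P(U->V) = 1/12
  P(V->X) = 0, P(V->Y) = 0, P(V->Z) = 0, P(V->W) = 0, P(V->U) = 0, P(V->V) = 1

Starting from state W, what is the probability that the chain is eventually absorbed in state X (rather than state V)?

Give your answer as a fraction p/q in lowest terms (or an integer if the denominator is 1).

Let a_i = P(absorbed in X | start in state i).
Boundary conditions: a_X = 1, a_V = 0.
For each transient state i, a_i = sum_j P(i->j) * a_j:
  a_Y = 1/6*a_X + 1/6*a_Y + 0*a_Z + 1/12*a_W + 1/6*a_U + 5/12*a_V
  a_Z = 0*a_X + 1/4*a_Y + 0*a_Z + 1/12*a_W + 1/4*a_U + 5/12*a_V
  a_W = 1/12*a_X + 1/12*a_Y + 7/12*a_Z + 0*a_W + 1/6*a_U + 1/12*a_V
  a_U = 1/4*a_X + 1/12*a_Y + 1/3*a_Z + 1/6*a_W + 1/12*a_U + 1/12*a_V

Substituting a_X = 1 and a_V = 0, rearrange to (I - Q) a = r where r[i] = P(i -> X):
  [5/6, 0, -1/12, -1/6] . (a_Y, a_Z, a_W, a_U) = 1/6
  [-1/4, 1, -1/12, -1/4] . (a_Y, a_Z, a_W, a_U) = 0
  [-1/12, -7/12, 1, -1/6] . (a_Y, a_Z, a_W, a_U) = 1/12
  [-1/12, -1/3, -1/6, 11/12] . (a_Y, a_Z, a_W, a_U) = 1/4

Solving yields:
  a_Y = 333/1048
  a_Z = 2465/11528
  a_W = 885/2882
  a_U = 5017/11528

Starting state is W, so the absorption probability is a_W = 885/2882.

Answer: 885/2882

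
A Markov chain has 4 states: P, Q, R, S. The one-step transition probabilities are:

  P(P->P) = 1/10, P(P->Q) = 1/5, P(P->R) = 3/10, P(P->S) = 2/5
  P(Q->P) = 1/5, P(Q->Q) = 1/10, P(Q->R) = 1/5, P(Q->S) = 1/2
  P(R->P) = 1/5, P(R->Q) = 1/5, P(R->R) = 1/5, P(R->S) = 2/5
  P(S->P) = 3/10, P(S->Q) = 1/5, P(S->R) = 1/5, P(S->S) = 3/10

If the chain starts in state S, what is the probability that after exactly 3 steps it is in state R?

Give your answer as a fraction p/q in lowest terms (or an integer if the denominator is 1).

Answer: 11/50

Derivation:
Computing P^3 by repeated multiplication:
P^1 =
  P: [1/10, 1/5, 3/10, 2/5]
  Q: [1/5, 1/10, 1/5, 1/2]
  R: [1/5, 1/5, 1/5, 2/5]
  S: [3/10, 1/5, 1/5, 3/10]
P^2 =
  P: [23/100, 9/50, 21/100, 19/50]
  Q: [23/100, 19/100, 11/50, 9/25]
  R: [11/50, 9/50, 11/50, 19/50]
  S: [1/5, 9/50, 23/100, 39/100]
P^3 =
  P: [43/200, 91/500, 223/1000, 19/50]
  Q: [213/1000, 181/1000, 223/1000, 383/1000]
  R: [27/125, 91/500, 111/500, 19/50]
  S: [219/1000, 91/500, 11/50, 379/1000]

(P^3)[S -> R] = 11/50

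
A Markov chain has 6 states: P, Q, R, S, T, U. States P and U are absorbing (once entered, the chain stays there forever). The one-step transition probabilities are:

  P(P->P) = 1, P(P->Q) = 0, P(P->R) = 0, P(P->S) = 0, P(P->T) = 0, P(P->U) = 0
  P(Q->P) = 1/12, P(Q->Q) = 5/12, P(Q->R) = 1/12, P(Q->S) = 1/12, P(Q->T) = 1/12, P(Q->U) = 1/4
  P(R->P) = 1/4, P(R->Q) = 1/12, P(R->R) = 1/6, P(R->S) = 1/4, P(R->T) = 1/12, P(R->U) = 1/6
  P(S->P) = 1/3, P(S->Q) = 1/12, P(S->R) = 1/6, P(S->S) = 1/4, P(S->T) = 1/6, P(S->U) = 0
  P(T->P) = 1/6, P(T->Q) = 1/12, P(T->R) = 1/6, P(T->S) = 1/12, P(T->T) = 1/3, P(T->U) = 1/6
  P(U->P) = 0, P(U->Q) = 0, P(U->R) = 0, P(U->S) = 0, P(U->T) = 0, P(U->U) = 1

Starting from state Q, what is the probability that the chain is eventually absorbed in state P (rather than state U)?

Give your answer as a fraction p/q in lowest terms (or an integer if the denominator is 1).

Let a_i = P(absorbed in P | start in state i).
Boundary conditions: a_P = 1, a_U = 0.
For each transient state i, a_i = sum_j P(i->j) * a_j:
  a_Q = 1/12*a_P + 5/12*a_Q + 1/12*a_R + 1/12*a_S + 1/12*a_T + 1/4*a_U
  a_R = 1/4*a_P + 1/12*a_Q + 1/6*a_R + 1/4*a_S + 1/12*a_T + 1/6*a_U
  a_S = 1/3*a_P + 1/12*a_Q + 1/6*a_R + 1/4*a_S + 1/6*a_T + 0*a_U
  a_T = 1/6*a_P + 1/12*a_Q + 1/6*a_R + 1/12*a_S + 1/3*a_T + 1/6*a_U

Substituting a_P = 1 and a_U = 0, rearrange to (I - Q) a = r where r[i] = P(i -> P):
  [7/12, -1/12, -1/12, -1/12] . (a_Q, a_R, a_S, a_T) = 1/12
  [-1/12, 5/6, -1/4, -1/12] . (a_Q, a_R, a_S, a_T) = 1/4
  [-1/12, -1/6, 3/4, -1/6] . (a_Q, a_R, a_S, a_T) = 1/3
  [-1/12, -1/6, -1/12, 2/3] . (a_Q, a_R, a_S, a_T) = 1/6

Solving yields:
  a_Q = 278/665
  a_R = 414/665
  a_S = 100/133
  a_T = 367/665

Starting state is Q, so the absorption probability is a_Q = 278/665.

Answer: 278/665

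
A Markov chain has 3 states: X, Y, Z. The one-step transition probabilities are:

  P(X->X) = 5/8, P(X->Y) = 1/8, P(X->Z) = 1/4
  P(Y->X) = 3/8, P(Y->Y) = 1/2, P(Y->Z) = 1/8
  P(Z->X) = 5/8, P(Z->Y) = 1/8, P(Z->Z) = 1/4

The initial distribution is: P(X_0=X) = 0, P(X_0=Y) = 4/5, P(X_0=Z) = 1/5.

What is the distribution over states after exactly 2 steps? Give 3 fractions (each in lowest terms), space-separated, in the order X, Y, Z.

Answer: 83/160 91/320 63/320

Derivation:
Propagating the distribution step by step (d_{t+1} = d_t * P):
d_0 = (X=0, Y=4/5, Z=1/5)
  d_1[X] = 0*5/8 + 4/5*3/8 + 1/5*5/8 = 17/40
  d_1[Y] = 0*1/8 + 4/5*1/2 + 1/5*1/8 = 17/40
  d_1[Z] = 0*1/4 + 4/5*1/8 + 1/5*1/4 = 3/20
d_1 = (X=17/40, Y=17/40, Z=3/20)
  d_2[X] = 17/40*5/8 + 17/40*3/8 + 3/20*5/8 = 83/160
  d_2[Y] = 17/40*1/8 + 17/40*1/2 + 3/20*1/8 = 91/320
  d_2[Z] = 17/40*1/4 + 17/40*1/8 + 3/20*1/4 = 63/320
d_2 = (X=83/160, Y=91/320, Z=63/320)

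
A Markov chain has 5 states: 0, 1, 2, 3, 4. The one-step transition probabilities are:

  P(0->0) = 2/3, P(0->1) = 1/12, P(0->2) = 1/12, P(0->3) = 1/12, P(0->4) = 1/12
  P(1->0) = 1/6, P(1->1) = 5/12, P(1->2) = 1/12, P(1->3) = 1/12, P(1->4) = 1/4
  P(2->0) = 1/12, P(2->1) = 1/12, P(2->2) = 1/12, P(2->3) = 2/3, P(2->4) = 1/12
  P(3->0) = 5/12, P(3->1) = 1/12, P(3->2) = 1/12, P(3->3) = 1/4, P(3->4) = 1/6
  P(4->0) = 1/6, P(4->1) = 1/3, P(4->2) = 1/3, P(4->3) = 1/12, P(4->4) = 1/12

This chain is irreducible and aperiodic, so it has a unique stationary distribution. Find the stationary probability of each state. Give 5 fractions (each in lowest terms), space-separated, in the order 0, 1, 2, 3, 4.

Answer: 1075/2658 153/886 51/443 80/443 169/1329

Derivation:
The stationary distribution satisfies pi = pi * P, i.e.:
  pi_0 = 2/3*pi_0 + 1/6*pi_1 + 1/12*pi_2 + 5/12*pi_3 + 1/6*pi_4
  pi_1 = 1/12*pi_0 + 5/12*pi_1 + 1/12*pi_2 + 1/12*pi_3 + 1/3*pi_4
  pi_2 = 1/12*pi_0 + 1/12*pi_1 + 1/12*pi_2 + 1/12*pi_3 + 1/3*pi_4
  pi_3 = 1/12*pi_0 + 1/12*pi_1 + 2/3*pi_2 + 1/4*pi_3 + 1/12*pi_4
  pi_4 = 1/12*pi_0 + 1/4*pi_1 + 1/12*pi_2 + 1/6*pi_3 + 1/12*pi_4
with normalization: pi_0 + pi_1 + pi_2 + pi_3 + pi_4 = 1.

Using the first 4 balance equations plus normalization, the linear system A*pi = b is:
  [-1/3, 1/6, 1/12, 5/12, 1/6] . pi = 0
  [1/12, -7/12, 1/12, 1/12, 1/3] . pi = 0
  [1/12, 1/12, -11/12, 1/12, 1/3] . pi = 0
  [1/12, 1/12, 2/3, -3/4, 1/12] . pi = 0
  [1, 1, 1, 1, 1] . pi = 1

Solving yields:
  pi_0 = 1075/2658
  pi_1 = 153/886
  pi_2 = 51/443
  pi_3 = 80/443
  pi_4 = 169/1329

Verification (pi * P):
  1075/2658*2/3 + 153/886*1/6 + 51/443*1/12 + 80/443*5/12 + 169/1329*1/6 = 1075/2658 = pi_0  (ok)
  1075/2658*1/12 + 153/886*5/12 + 51/443*1/12 + 80/443*1/12 + 169/1329*1/3 = 153/886 = pi_1  (ok)
  1075/2658*1/12 + 153/886*1/12 + 51/443*1/12 + 80/443*1/12 + 169/1329*1/3 = 51/443 = pi_2  (ok)
  1075/2658*1/12 + 153/886*1/12 + 51/443*2/3 + 80/443*1/4 + 169/1329*1/12 = 80/443 = pi_3  (ok)
  1075/2658*1/12 + 153/886*1/4 + 51/443*1/12 + 80/443*1/6 + 169/1329*1/12 = 169/1329 = pi_4  (ok)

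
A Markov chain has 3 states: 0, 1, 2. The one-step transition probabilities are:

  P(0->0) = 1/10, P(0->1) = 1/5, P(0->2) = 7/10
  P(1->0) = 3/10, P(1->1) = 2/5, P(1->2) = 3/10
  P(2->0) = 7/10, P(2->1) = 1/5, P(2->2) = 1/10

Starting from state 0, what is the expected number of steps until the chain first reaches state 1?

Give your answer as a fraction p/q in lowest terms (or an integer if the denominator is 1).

Let h_i = expected steps to first reach 1 from state i.
Boundary: h_1 = 0.
First-step equations for the other states:
  h_0 = 1 + 1/10*h_0 + 1/5*h_1 + 7/10*h_2
  h_2 = 1 + 7/10*h_0 + 1/5*h_1 + 1/10*h_2

Substituting h_1 = 0 and rearranging gives the linear system (I - Q) h = 1:
  [9/10, -7/10] . (h_0, h_2) = 1
  [-7/10, 9/10] . (h_0, h_2) = 1

Solving yields:
  h_0 = 5
  h_2 = 5

Starting state is 0, so the expected hitting time is h_0 = 5.

Answer: 5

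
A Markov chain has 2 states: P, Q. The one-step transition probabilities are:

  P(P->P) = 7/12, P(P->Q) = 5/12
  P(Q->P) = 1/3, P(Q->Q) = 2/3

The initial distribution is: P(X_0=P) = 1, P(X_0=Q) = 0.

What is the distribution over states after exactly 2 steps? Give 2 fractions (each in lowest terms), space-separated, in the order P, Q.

Answer: 23/48 25/48

Derivation:
Propagating the distribution step by step (d_{t+1} = d_t * P):
d_0 = (P=1, Q=0)
  d_1[P] = 1*7/12 + 0*1/3 = 7/12
  d_1[Q] = 1*5/12 + 0*2/3 = 5/12
d_1 = (P=7/12, Q=5/12)
  d_2[P] = 7/12*7/12 + 5/12*1/3 = 23/48
  d_2[Q] = 7/12*5/12 + 5/12*2/3 = 25/48
d_2 = (P=23/48, Q=25/48)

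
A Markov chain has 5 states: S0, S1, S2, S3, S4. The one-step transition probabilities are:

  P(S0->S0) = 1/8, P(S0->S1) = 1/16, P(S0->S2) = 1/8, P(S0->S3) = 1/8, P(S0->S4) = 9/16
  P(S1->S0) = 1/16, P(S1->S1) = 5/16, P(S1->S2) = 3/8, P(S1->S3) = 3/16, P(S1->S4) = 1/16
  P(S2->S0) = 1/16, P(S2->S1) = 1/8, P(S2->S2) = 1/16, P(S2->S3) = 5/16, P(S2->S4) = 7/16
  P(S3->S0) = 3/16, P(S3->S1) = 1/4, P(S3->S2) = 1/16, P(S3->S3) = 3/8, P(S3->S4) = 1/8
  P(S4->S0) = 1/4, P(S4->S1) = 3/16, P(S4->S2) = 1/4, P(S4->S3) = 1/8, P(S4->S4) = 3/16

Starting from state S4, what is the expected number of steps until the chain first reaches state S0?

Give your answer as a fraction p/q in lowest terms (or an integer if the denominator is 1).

Let h_i = expected steps to first reach S0 from state i.
Boundary: h_S0 = 0.
First-step equations for the other states:
  h_S1 = 1 + 1/16*h_S0 + 5/16*h_S1 + 3/8*h_S2 + 3/16*h_S3 + 1/16*h_S4
  h_S2 = 1 + 1/16*h_S0 + 1/8*h_S1 + 1/16*h_S2 + 5/16*h_S3 + 7/16*h_S4
  h_S3 = 1 + 3/16*h_S0 + 1/4*h_S1 + 1/16*h_S2 + 3/8*h_S3 + 1/8*h_S4
  h_S4 = 1 + 1/4*h_S0 + 3/16*h_S1 + 1/4*h_S2 + 1/8*h_S3 + 3/16*h_S4

Substituting h_S0 = 0 and rearranging gives the linear system (I - Q) h = 1:
  [11/16, -3/8, -3/16, -1/16] . (h_S1, h_S2, h_S3, h_S4) = 1
  [-1/8, 15/16, -5/16, -7/16] . (h_S1, h_S2, h_S3, h_S4) = 1
  [-1/4, -1/16, 5/8, -1/8] . (h_S1, h_S2, h_S3, h_S4) = 1
  [-3/16, -1/4, -1/8, 13/16] . (h_S1, h_S2, h_S3, h_S4) = 1

Solving yields:
  h_S1 = 65808/8371
  h_S2 = 61264/8371
  h_S3 = 56448/8371
  h_S4 = 53024/8371

Starting state is S4, so the expected hitting time is h_S4 = 53024/8371.

Answer: 53024/8371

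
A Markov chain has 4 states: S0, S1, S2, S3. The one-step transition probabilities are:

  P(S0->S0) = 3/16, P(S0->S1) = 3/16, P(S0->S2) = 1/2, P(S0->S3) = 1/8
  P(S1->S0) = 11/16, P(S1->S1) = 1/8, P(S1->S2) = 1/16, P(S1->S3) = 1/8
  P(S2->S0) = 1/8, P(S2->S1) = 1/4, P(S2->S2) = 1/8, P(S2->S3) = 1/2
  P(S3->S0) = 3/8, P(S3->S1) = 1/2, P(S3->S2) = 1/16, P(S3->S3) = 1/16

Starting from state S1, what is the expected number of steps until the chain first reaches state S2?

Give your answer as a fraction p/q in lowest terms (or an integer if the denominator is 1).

Let h_i = expected steps to first reach S2 from state i.
Boundary: h_S2 = 0.
First-step equations for the other states:
  h_S0 = 1 + 3/16*h_S0 + 3/16*h_S1 + 1/2*h_S2 + 1/8*h_S3
  h_S1 = 1 + 11/16*h_S0 + 1/8*h_S1 + 1/16*h_S2 + 1/8*h_S3
  h_S3 = 1 + 3/8*h_S0 + 1/2*h_S1 + 1/16*h_S2 + 1/16*h_S3

Substituting h_S2 = 0 and rearranging gives the linear system (I - Q) h = 1:
  [13/16, -3/16, -1/8] . (h_S0, h_S1, h_S3) = 1
  [-11/16, 7/8, -1/8] . (h_S0, h_S1, h_S3) = 1
  [-3/8, -1/2, 15/16] . (h_S0, h_S1, h_S3) = 1

Solving yields:
  h_S0 = 4624/1647
  h_S1 = 2176/549
  h_S3 = 7088/1647

Starting state is S1, so the expected hitting time is h_S1 = 2176/549.

Answer: 2176/549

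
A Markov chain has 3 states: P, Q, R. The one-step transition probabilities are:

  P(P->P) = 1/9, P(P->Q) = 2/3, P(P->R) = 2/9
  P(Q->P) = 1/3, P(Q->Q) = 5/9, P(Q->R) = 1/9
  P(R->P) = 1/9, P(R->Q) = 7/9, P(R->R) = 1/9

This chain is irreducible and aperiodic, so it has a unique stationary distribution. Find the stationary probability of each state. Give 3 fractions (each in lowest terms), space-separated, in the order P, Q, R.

Answer: 25/101 62/101 14/101

Derivation:
The stationary distribution satisfies pi = pi * P, i.e.:
  pi_P = 1/9*pi_P + 1/3*pi_Q + 1/9*pi_R
  pi_Q = 2/3*pi_P + 5/9*pi_Q + 7/9*pi_R
  pi_R = 2/9*pi_P + 1/9*pi_Q + 1/9*pi_R
with normalization: pi_P + pi_Q + pi_R = 1.

Using the first 2 balance equations plus normalization, the linear system A*pi = b is:
  [-8/9, 1/3, 1/9] . pi = 0
  [2/3, -4/9, 7/9] . pi = 0
  [1, 1, 1] . pi = 1

Solving yields:
  pi_P = 25/101
  pi_Q = 62/101
  pi_R = 14/101

Verification (pi * P):
  25/101*1/9 + 62/101*1/3 + 14/101*1/9 = 25/101 = pi_P  (ok)
  25/101*2/3 + 62/101*5/9 + 14/101*7/9 = 62/101 = pi_Q  (ok)
  25/101*2/9 + 62/101*1/9 + 14/101*1/9 = 14/101 = pi_R  (ok)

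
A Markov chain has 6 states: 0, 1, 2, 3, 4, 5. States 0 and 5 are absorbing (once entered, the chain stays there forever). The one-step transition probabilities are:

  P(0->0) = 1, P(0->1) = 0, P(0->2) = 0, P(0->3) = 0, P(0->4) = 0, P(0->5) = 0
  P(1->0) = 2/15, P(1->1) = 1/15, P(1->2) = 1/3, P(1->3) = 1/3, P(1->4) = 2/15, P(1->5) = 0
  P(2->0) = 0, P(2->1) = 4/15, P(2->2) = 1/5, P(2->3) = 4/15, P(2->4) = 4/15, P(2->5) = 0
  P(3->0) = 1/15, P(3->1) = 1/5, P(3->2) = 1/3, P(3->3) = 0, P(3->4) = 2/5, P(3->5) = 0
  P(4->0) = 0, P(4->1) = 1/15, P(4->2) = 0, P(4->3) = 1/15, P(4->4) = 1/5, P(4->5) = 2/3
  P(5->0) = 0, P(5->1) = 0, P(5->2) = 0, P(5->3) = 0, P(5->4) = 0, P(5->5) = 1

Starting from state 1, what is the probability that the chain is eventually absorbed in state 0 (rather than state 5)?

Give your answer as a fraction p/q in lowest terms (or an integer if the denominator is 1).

Let a_i = P(absorbed in 0 | start in state i).
Boundary conditions: a_0 = 1, a_5 = 0.
For each transient state i, a_i = sum_j P(i->j) * a_j:
  a_1 = 2/15*a_0 + 1/15*a_1 + 1/3*a_2 + 1/3*a_3 + 2/15*a_4 + 0*a_5
  a_2 = 0*a_0 + 4/15*a_1 + 1/5*a_2 + 4/15*a_3 + 4/15*a_4 + 0*a_5
  a_3 = 1/15*a_0 + 1/5*a_1 + 1/3*a_2 + 0*a_3 + 2/5*a_4 + 0*a_5
  a_4 = 0*a_0 + 1/15*a_1 + 0*a_2 + 1/15*a_3 + 1/5*a_4 + 2/3*a_5

Substituting a_0 = 1 and a_5 = 0, rearrange to (I - Q) a = r where r[i] = P(i -> 0):
  [14/15, -1/3, -1/3, -2/15] . (a_1, a_2, a_3, a_4) = 2/15
  [-4/15, 4/5, -4/15, -4/15] . (a_1, a_2, a_3, a_4) = 0
  [-1/5, -1/3, 1, -2/5] . (a_1, a_2, a_3, a_4) = 1/15
  [-1/15, 0, -1/15, 4/5] . (a_1, a_2, a_3, a_4) = 0

Solving yields:
  a_1 = 233/833
  a_2 = 143/833
  a_3 = 163/833
  a_4 = 33/833

Starting state is 1, so the absorption probability is a_1 = 233/833.

Answer: 233/833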